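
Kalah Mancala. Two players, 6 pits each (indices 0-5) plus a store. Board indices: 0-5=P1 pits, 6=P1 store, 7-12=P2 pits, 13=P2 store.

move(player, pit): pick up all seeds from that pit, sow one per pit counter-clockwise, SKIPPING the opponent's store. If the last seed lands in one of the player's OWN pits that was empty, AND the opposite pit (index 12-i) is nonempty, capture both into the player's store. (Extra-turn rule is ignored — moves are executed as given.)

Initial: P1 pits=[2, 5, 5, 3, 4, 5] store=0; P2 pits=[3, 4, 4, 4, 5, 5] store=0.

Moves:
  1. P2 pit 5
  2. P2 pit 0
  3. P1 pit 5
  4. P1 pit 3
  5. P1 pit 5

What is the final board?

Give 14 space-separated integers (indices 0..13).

Move 1: P2 pit5 -> P1=[3,6,6,4,4,5](0) P2=[3,4,4,4,5,0](1)
Move 2: P2 pit0 -> P1=[3,6,6,4,4,5](0) P2=[0,5,5,5,5,0](1)
Move 3: P1 pit5 -> P1=[3,6,6,4,4,0](1) P2=[1,6,6,6,5,0](1)
Move 4: P1 pit3 -> P1=[3,6,6,0,5,1](2) P2=[2,6,6,6,5,0](1)
Move 5: P1 pit5 -> P1=[3,6,6,0,5,0](3) P2=[2,6,6,6,5,0](1)

Answer: 3 6 6 0 5 0 3 2 6 6 6 5 0 1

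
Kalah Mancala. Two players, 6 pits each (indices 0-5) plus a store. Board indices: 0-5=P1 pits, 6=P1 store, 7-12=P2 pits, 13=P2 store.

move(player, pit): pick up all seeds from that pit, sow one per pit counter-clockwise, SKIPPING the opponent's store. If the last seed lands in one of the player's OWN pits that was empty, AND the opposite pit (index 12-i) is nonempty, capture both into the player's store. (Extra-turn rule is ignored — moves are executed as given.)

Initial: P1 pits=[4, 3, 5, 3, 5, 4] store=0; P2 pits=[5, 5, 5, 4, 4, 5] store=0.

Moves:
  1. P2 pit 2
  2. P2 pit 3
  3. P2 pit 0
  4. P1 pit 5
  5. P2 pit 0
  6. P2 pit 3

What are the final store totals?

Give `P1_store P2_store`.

Answer: 1 2

Derivation:
Move 1: P2 pit2 -> P1=[5,3,5,3,5,4](0) P2=[5,5,0,5,5,6](1)
Move 2: P2 pit3 -> P1=[6,4,5,3,5,4](0) P2=[5,5,0,0,6,7](2)
Move 3: P2 pit0 -> P1=[6,4,5,3,5,4](0) P2=[0,6,1,1,7,8](2)
Move 4: P1 pit5 -> P1=[6,4,5,3,5,0](1) P2=[1,7,2,1,7,8](2)
Move 5: P2 pit0 -> P1=[6,4,5,3,5,0](1) P2=[0,8,2,1,7,8](2)
Move 6: P2 pit3 -> P1=[6,4,5,3,5,0](1) P2=[0,8,2,0,8,8](2)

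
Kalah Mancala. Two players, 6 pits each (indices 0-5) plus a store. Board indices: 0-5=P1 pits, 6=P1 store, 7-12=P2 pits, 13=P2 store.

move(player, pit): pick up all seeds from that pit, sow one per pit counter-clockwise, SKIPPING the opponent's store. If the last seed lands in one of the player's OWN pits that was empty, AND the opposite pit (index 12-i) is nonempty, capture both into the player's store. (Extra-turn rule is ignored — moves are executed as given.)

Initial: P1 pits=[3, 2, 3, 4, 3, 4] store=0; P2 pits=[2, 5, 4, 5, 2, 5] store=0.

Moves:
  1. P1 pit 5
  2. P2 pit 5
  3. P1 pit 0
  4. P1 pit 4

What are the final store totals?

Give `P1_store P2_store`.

Answer: 2 1

Derivation:
Move 1: P1 pit5 -> P1=[3,2,3,4,3,0](1) P2=[3,6,5,5,2,5](0)
Move 2: P2 pit5 -> P1=[4,3,4,5,3,0](1) P2=[3,6,5,5,2,0](1)
Move 3: P1 pit0 -> P1=[0,4,5,6,4,0](1) P2=[3,6,5,5,2,0](1)
Move 4: P1 pit4 -> P1=[0,4,5,6,0,1](2) P2=[4,7,5,5,2,0](1)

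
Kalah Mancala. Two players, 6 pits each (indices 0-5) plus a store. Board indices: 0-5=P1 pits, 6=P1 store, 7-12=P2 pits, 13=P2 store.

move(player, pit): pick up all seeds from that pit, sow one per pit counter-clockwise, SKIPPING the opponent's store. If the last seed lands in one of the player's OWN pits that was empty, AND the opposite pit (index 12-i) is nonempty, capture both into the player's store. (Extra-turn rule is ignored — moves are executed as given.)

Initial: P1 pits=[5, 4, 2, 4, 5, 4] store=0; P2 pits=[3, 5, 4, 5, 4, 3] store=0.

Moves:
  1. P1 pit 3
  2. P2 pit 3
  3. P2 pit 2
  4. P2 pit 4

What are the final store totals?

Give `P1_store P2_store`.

Answer: 1 3

Derivation:
Move 1: P1 pit3 -> P1=[5,4,2,0,6,5](1) P2=[4,5,4,5,4,3](0)
Move 2: P2 pit3 -> P1=[6,5,2,0,6,5](1) P2=[4,5,4,0,5,4](1)
Move 3: P2 pit2 -> P1=[6,5,2,0,6,5](1) P2=[4,5,0,1,6,5](2)
Move 4: P2 pit4 -> P1=[7,6,3,1,6,5](1) P2=[4,5,0,1,0,6](3)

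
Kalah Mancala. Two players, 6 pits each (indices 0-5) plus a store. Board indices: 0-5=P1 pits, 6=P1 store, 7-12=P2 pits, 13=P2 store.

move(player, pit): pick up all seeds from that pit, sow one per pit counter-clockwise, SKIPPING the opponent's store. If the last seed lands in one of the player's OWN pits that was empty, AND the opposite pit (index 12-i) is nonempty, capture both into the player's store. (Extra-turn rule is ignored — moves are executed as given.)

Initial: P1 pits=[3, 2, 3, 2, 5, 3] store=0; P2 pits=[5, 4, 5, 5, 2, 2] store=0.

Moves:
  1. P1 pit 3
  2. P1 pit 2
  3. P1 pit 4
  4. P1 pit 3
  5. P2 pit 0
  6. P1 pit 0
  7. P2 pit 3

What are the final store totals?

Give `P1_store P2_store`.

Answer: 15 2

Derivation:
Move 1: P1 pit3 -> P1=[3,2,3,0,6,4](0) P2=[5,4,5,5,2,2](0)
Move 2: P1 pit2 -> P1=[3,2,0,1,7,5](0) P2=[5,4,5,5,2,2](0)
Move 3: P1 pit4 -> P1=[3,2,0,1,0,6](1) P2=[6,5,6,6,3,2](0)
Move 4: P1 pit3 -> P1=[3,2,0,0,0,6](7) P2=[6,0,6,6,3,2](0)
Move 5: P2 pit0 -> P1=[3,2,0,0,0,6](7) P2=[0,1,7,7,4,3](1)
Move 6: P1 pit0 -> P1=[0,3,1,0,0,6](15) P2=[0,1,0,7,4,3](1)
Move 7: P2 pit3 -> P1=[1,4,2,1,0,6](15) P2=[0,1,0,0,5,4](2)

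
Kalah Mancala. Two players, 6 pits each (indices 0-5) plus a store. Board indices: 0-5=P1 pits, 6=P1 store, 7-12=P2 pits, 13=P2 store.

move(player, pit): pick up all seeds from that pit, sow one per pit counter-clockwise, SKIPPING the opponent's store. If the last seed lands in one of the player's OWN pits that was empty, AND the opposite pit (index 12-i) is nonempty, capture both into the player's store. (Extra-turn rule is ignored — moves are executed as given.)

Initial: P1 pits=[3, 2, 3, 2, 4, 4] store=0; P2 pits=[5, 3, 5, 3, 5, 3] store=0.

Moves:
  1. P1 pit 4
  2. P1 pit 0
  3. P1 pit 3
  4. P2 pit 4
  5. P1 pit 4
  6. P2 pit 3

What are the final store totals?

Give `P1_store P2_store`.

Move 1: P1 pit4 -> P1=[3,2,3,2,0,5](1) P2=[6,4,5,3,5,3](0)
Move 2: P1 pit0 -> P1=[0,3,4,3,0,5](1) P2=[6,4,5,3,5,3](0)
Move 3: P1 pit3 -> P1=[0,3,4,0,1,6](2) P2=[6,4,5,3,5,3](0)
Move 4: P2 pit4 -> P1=[1,4,5,0,1,6](2) P2=[6,4,5,3,0,4](1)
Move 5: P1 pit4 -> P1=[1,4,5,0,0,7](2) P2=[6,4,5,3,0,4](1)
Move 6: P2 pit3 -> P1=[1,4,5,0,0,7](2) P2=[6,4,5,0,1,5](2)

Answer: 2 2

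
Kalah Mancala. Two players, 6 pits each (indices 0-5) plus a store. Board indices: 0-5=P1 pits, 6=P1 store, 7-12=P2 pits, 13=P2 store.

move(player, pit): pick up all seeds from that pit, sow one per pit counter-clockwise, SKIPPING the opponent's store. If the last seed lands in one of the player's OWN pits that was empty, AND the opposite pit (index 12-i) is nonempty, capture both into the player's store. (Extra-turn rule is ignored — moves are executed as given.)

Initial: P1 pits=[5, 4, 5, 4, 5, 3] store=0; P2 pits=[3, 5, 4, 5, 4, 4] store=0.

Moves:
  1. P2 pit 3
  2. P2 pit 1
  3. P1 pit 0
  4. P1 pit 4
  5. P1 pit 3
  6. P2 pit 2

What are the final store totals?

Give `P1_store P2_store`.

Move 1: P2 pit3 -> P1=[6,5,5,4,5,3](0) P2=[3,5,4,0,5,5](1)
Move 2: P2 pit1 -> P1=[6,5,5,4,5,3](0) P2=[3,0,5,1,6,6](2)
Move 3: P1 pit0 -> P1=[0,6,6,5,6,4](1) P2=[3,0,5,1,6,6](2)
Move 4: P1 pit4 -> P1=[0,6,6,5,0,5](2) P2=[4,1,6,2,6,6](2)
Move 5: P1 pit3 -> P1=[0,6,6,0,1,6](3) P2=[5,2,6,2,6,6](2)
Move 6: P2 pit2 -> P1=[1,7,6,0,1,6](3) P2=[5,2,0,3,7,7](3)

Answer: 3 3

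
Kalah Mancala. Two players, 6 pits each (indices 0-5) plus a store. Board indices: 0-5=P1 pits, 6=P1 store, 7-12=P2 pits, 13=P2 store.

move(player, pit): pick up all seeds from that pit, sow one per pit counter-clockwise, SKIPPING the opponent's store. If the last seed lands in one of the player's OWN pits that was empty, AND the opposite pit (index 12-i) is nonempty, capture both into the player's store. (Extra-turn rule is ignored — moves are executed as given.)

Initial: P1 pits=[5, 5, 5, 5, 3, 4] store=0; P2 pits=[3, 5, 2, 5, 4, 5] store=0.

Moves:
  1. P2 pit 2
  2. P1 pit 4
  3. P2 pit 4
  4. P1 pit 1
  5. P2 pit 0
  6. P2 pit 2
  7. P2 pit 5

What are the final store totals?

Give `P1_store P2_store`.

Answer: 2 2

Derivation:
Move 1: P2 pit2 -> P1=[5,5,5,5,3,4](0) P2=[3,5,0,6,5,5](0)
Move 2: P1 pit4 -> P1=[5,5,5,5,0,5](1) P2=[4,5,0,6,5,5](0)
Move 3: P2 pit4 -> P1=[6,6,6,5,0,5](1) P2=[4,5,0,6,0,6](1)
Move 4: P1 pit1 -> P1=[6,0,7,6,1,6](2) P2=[5,5,0,6,0,6](1)
Move 5: P2 pit0 -> P1=[6,0,7,6,1,6](2) P2=[0,6,1,7,1,7](1)
Move 6: P2 pit2 -> P1=[6,0,7,6,1,6](2) P2=[0,6,0,8,1,7](1)
Move 7: P2 pit5 -> P1=[7,1,8,7,2,7](2) P2=[0,6,0,8,1,0](2)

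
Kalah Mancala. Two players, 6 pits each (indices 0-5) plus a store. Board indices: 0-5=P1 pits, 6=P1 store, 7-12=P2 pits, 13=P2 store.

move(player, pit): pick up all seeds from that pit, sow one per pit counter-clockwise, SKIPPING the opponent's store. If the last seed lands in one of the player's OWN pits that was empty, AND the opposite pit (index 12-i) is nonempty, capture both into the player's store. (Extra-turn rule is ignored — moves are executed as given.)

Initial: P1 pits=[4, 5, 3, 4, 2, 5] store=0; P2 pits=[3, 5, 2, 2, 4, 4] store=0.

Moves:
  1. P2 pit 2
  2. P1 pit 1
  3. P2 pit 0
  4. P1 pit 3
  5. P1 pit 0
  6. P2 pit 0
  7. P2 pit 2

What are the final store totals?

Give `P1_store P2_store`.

Answer: 2 0

Derivation:
Move 1: P2 pit2 -> P1=[4,5,3,4,2,5](0) P2=[3,5,0,3,5,4](0)
Move 2: P1 pit1 -> P1=[4,0,4,5,3,6](1) P2=[3,5,0,3,5,4](0)
Move 3: P2 pit0 -> P1=[4,0,4,5,3,6](1) P2=[0,6,1,4,5,4](0)
Move 4: P1 pit3 -> P1=[4,0,4,0,4,7](2) P2=[1,7,1,4,5,4](0)
Move 5: P1 pit0 -> P1=[0,1,5,1,5,7](2) P2=[1,7,1,4,5,4](0)
Move 6: P2 pit0 -> P1=[0,1,5,1,5,7](2) P2=[0,8,1,4,5,4](0)
Move 7: P2 pit2 -> P1=[0,1,5,1,5,7](2) P2=[0,8,0,5,5,4](0)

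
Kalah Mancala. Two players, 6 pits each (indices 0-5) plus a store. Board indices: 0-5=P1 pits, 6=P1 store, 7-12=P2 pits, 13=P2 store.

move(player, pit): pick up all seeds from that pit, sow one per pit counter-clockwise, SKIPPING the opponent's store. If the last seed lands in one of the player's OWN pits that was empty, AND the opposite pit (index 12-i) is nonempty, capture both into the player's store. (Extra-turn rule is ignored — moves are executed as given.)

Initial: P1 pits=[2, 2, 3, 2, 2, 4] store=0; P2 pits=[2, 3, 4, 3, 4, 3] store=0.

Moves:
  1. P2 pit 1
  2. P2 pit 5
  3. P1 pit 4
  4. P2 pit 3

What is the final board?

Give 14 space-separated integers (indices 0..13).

Move 1: P2 pit1 -> P1=[2,2,3,2,2,4](0) P2=[2,0,5,4,5,3](0)
Move 2: P2 pit5 -> P1=[3,3,3,2,2,4](0) P2=[2,0,5,4,5,0](1)
Move 3: P1 pit4 -> P1=[3,3,3,2,0,5](1) P2=[2,0,5,4,5,0](1)
Move 4: P2 pit3 -> P1=[4,3,3,2,0,5](1) P2=[2,0,5,0,6,1](2)

Answer: 4 3 3 2 0 5 1 2 0 5 0 6 1 2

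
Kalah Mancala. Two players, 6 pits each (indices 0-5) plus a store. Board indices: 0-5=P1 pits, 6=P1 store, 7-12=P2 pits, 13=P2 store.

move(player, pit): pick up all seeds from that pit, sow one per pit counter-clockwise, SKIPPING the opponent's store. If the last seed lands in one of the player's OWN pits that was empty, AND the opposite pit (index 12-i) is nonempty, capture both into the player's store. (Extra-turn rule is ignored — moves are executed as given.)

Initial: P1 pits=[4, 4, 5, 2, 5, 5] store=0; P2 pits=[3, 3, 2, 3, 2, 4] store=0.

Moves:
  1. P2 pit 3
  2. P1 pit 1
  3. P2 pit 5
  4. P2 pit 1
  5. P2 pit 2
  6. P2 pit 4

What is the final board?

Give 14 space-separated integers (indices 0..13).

Answer: 1 2 8 4 6 6 0 3 0 0 2 0 1 9

Derivation:
Move 1: P2 pit3 -> P1=[4,4,5,2,5,5](0) P2=[3,3,2,0,3,5](1)
Move 2: P1 pit1 -> P1=[4,0,6,3,6,6](0) P2=[3,3,2,0,3,5](1)
Move 3: P2 pit5 -> P1=[5,1,7,4,6,6](0) P2=[3,3,2,0,3,0](2)
Move 4: P2 pit1 -> P1=[5,1,7,4,6,6](0) P2=[3,0,3,1,4,0](2)
Move 5: P2 pit2 -> P1=[0,1,7,4,6,6](0) P2=[3,0,0,2,5,0](8)
Move 6: P2 pit4 -> P1=[1,2,8,4,6,6](0) P2=[3,0,0,2,0,1](9)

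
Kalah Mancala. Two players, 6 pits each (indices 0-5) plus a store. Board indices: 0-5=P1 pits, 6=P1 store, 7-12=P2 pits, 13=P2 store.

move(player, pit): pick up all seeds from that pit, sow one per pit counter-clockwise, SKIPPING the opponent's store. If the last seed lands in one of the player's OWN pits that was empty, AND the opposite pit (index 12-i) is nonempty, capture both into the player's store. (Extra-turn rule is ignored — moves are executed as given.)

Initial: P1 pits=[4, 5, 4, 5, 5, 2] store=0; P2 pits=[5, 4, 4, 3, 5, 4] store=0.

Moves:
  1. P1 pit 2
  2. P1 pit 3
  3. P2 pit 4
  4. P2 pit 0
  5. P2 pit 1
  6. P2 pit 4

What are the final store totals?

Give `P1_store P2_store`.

Answer: 2 4

Derivation:
Move 1: P1 pit2 -> P1=[4,5,0,6,6,3](1) P2=[5,4,4,3,5,4](0)
Move 2: P1 pit3 -> P1=[4,5,0,0,7,4](2) P2=[6,5,5,3,5,4](0)
Move 3: P2 pit4 -> P1=[5,6,1,0,7,4](2) P2=[6,5,5,3,0,5](1)
Move 4: P2 pit0 -> P1=[5,6,1,0,7,4](2) P2=[0,6,6,4,1,6](2)
Move 5: P2 pit1 -> P1=[6,6,1,0,7,4](2) P2=[0,0,7,5,2,7](3)
Move 6: P2 pit4 -> P1=[6,6,1,0,7,4](2) P2=[0,0,7,5,0,8](4)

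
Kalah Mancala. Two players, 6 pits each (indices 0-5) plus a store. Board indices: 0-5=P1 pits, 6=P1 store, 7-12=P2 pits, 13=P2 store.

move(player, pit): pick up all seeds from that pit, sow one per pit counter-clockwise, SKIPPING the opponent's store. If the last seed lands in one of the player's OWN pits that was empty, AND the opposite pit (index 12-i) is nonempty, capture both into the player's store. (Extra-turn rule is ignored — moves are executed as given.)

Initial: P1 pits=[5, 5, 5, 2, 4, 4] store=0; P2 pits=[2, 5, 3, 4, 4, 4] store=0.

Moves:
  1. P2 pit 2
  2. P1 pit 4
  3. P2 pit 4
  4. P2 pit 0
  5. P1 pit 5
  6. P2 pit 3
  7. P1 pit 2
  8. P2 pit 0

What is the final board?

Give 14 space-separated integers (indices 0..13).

Move 1: P2 pit2 -> P1=[5,5,5,2,4,4](0) P2=[2,5,0,5,5,5](0)
Move 2: P1 pit4 -> P1=[5,5,5,2,0,5](1) P2=[3,6,0,5,5,5](0)
Move 3: P2 pit4 -> P1=[6,6,6,2,0,5](1) P2=[3,6,0,5,0,6](1)
Move 4: P2 pit0 -> P1=[6,6,6,2,0,5](1) P2=[0,7,1,6,0,6](1)
Move 5: P1 pit5 -> P1=[6,6,6,2,0,0](2) P2=[1,8,2,7,0,6](1)
Move 6: P2 pit3 -> P1=[7,7,7,3,0,0](2) P2=[1,8,2,0,1,7](2)
Move 7: P1 pit2 -> P1=[7,7,0,4,1,1](3) P2=[2,9,3,0,1,7](2)
Move 8: P2 pit0 -> P1=[7,7,0,4,1,1](3) P2=[0,10,4,0,1,7](2)

Answer: 7 7 0 4 1 1 3 0 10 4 0 1 7 2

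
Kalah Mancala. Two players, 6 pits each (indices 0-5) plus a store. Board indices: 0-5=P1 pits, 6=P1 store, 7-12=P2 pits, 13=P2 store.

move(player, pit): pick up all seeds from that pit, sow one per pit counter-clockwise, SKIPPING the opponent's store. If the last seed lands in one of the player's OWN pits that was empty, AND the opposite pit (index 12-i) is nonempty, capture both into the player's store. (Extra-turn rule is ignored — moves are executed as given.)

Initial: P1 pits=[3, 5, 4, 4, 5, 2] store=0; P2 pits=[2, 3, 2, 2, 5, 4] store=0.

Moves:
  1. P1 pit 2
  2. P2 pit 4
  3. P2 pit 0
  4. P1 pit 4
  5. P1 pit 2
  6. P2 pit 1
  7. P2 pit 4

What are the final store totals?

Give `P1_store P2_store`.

Answer: 2 2

Derivation:
Move 1: P1 pit2 -> P1=[3,5,0,5,6,3](1) P2=[2,3,2,2,5,4](0)
Move 2: P2 pit4 -> P1=[4,6,1,5,6,3](1) P2=[2,3,2,2,0,5](1)
Move 3: P2 pit0 -> P1=[4,6,1,5,6,3](1) P2=[0,4,3,2,0,5](1)
Move 4: P1 pit4 -> P1=[4,6,1,5,0,4](2) P2=[1,5,4,3,0,5](1)
Move 5: P1 pit2 -> P1=[4,6,0,6,0,4](2) P2=[1,5,4,3,0,5](1)
Move 6: P2 pit1 -> P1=[4,6,0,6,0,4](2) P2=[1,0,5,4,1,6](2)
Move 7: P2 pit4 -> P1=[4,6,0,6,0,4](2) P2=[1,0,5,4,0,7](2)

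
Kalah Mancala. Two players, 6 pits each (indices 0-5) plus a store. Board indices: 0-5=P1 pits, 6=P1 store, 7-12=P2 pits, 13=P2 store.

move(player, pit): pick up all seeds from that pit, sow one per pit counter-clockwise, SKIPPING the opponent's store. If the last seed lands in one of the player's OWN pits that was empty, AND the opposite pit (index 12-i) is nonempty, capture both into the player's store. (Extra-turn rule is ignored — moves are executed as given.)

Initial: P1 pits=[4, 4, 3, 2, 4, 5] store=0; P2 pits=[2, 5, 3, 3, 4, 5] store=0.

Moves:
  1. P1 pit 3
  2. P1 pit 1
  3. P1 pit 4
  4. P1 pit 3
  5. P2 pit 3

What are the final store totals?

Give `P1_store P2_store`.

Move 1: P1 pit3 -> P1=[4,4,3,0,5,6](0) P2=[2,5,3,3,4,5](0)
Move 2: P1 pit1 -> P1=[4,0,4,1,6,7](0) P2=[2,5,3,3,4,5](0)
Move 3: P1 pit4 -> P1=[4,0,4,1,0,8](1) P2=[3,6,4,4,4,5](0)
Move 4: P1 pit3 -> P1=[4,0,4,0,0,8](8) P2=[3,0,4,4,4,5](0)
Move 5: P2 pit3 -> P1=[5,0,4,0,0,8](8) P2=[3,0,4,0,5,6](1)

Answer: 8 1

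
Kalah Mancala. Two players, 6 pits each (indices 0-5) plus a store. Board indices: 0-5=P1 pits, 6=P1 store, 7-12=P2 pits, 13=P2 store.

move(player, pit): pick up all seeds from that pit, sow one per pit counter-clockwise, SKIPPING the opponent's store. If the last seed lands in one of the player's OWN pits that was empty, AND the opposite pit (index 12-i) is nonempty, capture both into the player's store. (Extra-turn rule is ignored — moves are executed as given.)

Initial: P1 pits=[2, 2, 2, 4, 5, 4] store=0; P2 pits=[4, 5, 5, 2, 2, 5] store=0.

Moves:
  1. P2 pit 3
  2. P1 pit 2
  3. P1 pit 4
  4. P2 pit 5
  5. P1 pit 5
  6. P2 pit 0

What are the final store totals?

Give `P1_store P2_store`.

Move 1: P2 pit3 -> P1=[2,2,2,4,5,4](0) P2=[4,5,5,0,3,6](0)
Move 2: P1 pit2 -> P1=[2,2,0,5,6,4](0) P2=[4,5,5,0,3,6](0)
Move 3: P1 pit4 -> P1=[2,2,0,5,0,5](1) P2=[5,6,6,1,3,6](0)
Move 4: P2 pit5 -> P1=[3,3,1,6,1,5](1) P2=[5,6,6,1,3,0](1)
Move 5: P1 pit5 -> P1=[3,3,1,6,1,0](2) P2=[6,7,7,2,3,0](1)
Move 6: P2 pit0 -> P1=[3,3,1,6,1,0](2) P2=[0,8,8,3,4,1](2)

Answer: 2 2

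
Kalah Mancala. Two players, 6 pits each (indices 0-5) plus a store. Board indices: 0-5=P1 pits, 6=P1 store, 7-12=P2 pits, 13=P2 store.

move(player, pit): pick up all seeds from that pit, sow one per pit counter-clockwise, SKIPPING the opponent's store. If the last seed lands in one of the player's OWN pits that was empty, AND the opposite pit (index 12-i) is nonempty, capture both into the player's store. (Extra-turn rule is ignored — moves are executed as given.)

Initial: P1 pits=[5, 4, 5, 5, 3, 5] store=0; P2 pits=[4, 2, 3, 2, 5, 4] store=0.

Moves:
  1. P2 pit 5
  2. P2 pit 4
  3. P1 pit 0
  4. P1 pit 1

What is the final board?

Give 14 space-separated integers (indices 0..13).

Move 1: P2 pit5 -> P1=[6,5,6,5,3,5](0) P2=[4,2,3,2,5,0](1)
Move 2: P2 pit4 -> P1=[7,6,7,5,3,5](0) P2=[4,2,3,2,0,1](2)
Move 3: P1 pit0 -> P1=[0,7,8,6,4,6](1) P2=[5,2,3,2,0,1](2)
Move 4: P1 pit1 -> P1=[0,0,9,7,5,7](2) P2=[6,3,3,2,0,1](2)

Answer: 0 0 9 7 5 7 2 6 3 3 2 0 1 2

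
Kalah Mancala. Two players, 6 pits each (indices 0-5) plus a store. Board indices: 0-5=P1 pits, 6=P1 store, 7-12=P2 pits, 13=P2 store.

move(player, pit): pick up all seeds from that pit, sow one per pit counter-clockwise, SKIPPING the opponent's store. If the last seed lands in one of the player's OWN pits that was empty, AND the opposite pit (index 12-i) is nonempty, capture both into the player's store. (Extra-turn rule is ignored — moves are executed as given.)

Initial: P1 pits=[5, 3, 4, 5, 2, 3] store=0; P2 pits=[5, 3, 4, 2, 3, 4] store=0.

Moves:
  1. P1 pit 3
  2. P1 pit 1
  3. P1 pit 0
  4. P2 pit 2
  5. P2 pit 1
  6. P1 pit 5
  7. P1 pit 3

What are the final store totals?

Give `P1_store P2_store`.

Answer: 10 1

Derivation:
Move 1: P1 pit3 -> P1=[5,3,4,0,3,4](1) P2=[6,4,4,2,3,4](0)
Move 2: P1 pit1 -> P1=[5,0,5,1,4,4](1) P2=[6,4,4,2,3,4](0)
Move 3: P1 pit0 -> P1=[0,1,6,2,5,5](1) P2=[6,4,4,2,3,4](0)
Move 4: P2 pit2 -> P1=[0,1,6,2,5,5](1) P2=[6,4,0,3,4,5](1)
Move 5: P2 pit1 -> P1=[0,1,6,2,5,5](1) P2=[6,0,1,4,5,6](1)
Move 6: P1 pit5 -> P1=[0,1,6,2,5,0](2) P2=[7,1,2,5,5,6](1)
Move 7: P1 pit3 -> P1=[0,1,6,0,6,0](10) P2=[0,1,2,5,5,6](1)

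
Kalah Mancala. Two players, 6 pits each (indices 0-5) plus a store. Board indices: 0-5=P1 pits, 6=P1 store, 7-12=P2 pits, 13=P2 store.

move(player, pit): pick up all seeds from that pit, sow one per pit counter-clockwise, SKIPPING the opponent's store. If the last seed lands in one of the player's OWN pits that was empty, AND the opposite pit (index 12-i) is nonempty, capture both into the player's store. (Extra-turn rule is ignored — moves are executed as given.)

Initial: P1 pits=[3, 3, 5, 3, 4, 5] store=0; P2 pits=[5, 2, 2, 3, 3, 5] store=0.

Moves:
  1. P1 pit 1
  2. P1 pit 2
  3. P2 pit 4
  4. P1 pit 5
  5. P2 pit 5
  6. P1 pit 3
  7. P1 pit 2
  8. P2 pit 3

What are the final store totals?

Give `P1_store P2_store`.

Answer: 8 3

Derivation:
Move 1: P1 pit1 -> P1=[3,0,6,4,5,5](0) P2=[5,2,2,3,3,5](0)
Move 2: P1 pit2 -> P1=[3,0,0,5,6,6](1) P2=[6,3,2,3,3,5](0)
Move 3: P2 pit4 -> P1=[4,0,0,5,6,6](1) P2=[6,3,2,3,0,6](1)
Move 4: P1 pit5 -> P1=[4,0,0,5,6,0](2) P2=[7,4,3,4,1,6](1)
Move 5: P2 pit5 -> P1=[5,1,1,6,7,0](2) P2=[7,4,3,4,1,0](2)
Move 6: P1 pit3 -> P1=[5,1,1,0,8,1](3) P2=[8,5,4,4,1,0](2)
Move 7: P1 pit2 -> P1=[5,1,0,0,8,1](8) P2=[8,5,0,4,1,0](2)
Move 8: P2 pit3 -> P1=[6,1,0,0,8,1](8) P2=[8,5,0,0,2,1](3)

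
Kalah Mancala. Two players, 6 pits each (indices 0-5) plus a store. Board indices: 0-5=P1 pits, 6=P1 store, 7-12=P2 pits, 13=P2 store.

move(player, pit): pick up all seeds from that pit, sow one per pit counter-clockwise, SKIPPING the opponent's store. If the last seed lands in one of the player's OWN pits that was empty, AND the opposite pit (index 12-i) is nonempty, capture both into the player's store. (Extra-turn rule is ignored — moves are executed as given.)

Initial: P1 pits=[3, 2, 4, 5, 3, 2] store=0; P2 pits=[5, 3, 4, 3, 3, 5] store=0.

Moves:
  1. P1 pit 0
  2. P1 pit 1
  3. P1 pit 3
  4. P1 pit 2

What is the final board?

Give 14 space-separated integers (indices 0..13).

Answer: 0 0 0 1 6 4 2 7 5 5 4 3 5 0

Derivation:
Move 1: P1 pit0 -> P1=[0,3,5,6,3,2](0) P2=[5,3,4,3,3,5](0)
Move 2: P1 pit1 -> P1=[0,0,6,7,4,2](0) P2=[5,3,4,3,3,5](0)
Move 3: P1 pit3 -> P1=[0,0,6,0,5,3](1) P2=[6,4,5,4,3,5](0)
Move 4: P1 pit2 -> P1=[0,0,0,1,6,4](2) P2=[7,5,5,4,3,5](0)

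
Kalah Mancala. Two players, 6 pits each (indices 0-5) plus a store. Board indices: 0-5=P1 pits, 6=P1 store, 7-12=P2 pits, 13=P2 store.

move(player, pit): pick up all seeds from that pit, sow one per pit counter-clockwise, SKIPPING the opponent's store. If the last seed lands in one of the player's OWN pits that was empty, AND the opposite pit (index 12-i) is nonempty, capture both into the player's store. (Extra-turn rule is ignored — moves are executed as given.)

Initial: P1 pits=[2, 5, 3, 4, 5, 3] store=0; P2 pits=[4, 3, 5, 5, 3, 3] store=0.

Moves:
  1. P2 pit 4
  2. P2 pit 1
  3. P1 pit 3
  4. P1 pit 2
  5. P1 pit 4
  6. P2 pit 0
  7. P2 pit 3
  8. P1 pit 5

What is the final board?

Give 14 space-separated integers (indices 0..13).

Answer: 4 1 1 2 1 0 3 1 3 9 1 4 6 9

Derivation:
Move 1: P2 pit4 -> P1=[3,5,3,4,5,3](0) P2=[4,3,5,5,0,4](1)
Move 2: P2 pit1 -> P1=[3,0,3,4,5,3](0) P2=[4,0,6,6,0,4](7)
Move 3: P1 pit3 -> P1=[3,0,3,0,6,4](1) P2=[5,0,6,6,0,4](7)
Move 4: P1 pit2 -> P1=[3,0,0,1,7,5](1) P2=[5,0,6,6,0,4](7)
Move 5: P1 pit4 -> P1=[3,0,0,1,0,6](2) P2=[6,1,7,7,1,4](7)
Move 6: P2 pit0 -> P1=[3,0,0,1,0,6](2) P2=[0,2,8,8,2,5](8)
Move 7: P2 pit3 -> P1=[4,1,1,2,1,6](2) P2=[0,2,8,0,3,6](9)
Move 8: P1 pit5 -> P1=[4,1,1,2,1,0](3) P2=[1,3,9,1,4,6](9)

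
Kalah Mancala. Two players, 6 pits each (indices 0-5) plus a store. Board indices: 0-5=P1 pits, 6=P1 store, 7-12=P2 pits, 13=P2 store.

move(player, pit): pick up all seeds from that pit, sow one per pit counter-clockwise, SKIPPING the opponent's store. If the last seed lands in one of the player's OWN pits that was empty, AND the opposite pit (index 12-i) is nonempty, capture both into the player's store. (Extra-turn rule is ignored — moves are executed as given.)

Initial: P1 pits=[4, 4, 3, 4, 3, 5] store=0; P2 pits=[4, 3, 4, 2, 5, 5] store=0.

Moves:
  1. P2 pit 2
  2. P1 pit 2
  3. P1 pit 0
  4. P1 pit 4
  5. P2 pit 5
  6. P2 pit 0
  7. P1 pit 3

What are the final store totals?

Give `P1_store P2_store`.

Move 1: P2 pit2 -> P1=[4,4,3,4,3,5](0) P2=[4,3,0,3,6,6](1)
Move 2: P1 pit2 -> P1=[4,4,0,5,4,6](0) P2=[4,3,0,3,6,6](1)
Move 3: P1 pit0 -> P1=[0,5,1,6,5,6](0) P2=[4,3,0,3,6,6](1)
Move 4: P1 pit4 -> P1=[0,5,1,6,0,7](1) P2=[5,4,1,3,6,6](1)
Move 5: P2 pit5 -> P1=[1,6,2,7,1,7](1) P2=[5,4,1,3,6,0](2)
Move 6: P2 pit0 -> P1=[0,6,2,7,1,7](1) P2=[0,5,2,4,7,0](4)
Move 7: P1 pit3 -> P1=[0,6,2,0,2,8](2) P2=[1,6,3,5,7,0](4)

Answer: 2 4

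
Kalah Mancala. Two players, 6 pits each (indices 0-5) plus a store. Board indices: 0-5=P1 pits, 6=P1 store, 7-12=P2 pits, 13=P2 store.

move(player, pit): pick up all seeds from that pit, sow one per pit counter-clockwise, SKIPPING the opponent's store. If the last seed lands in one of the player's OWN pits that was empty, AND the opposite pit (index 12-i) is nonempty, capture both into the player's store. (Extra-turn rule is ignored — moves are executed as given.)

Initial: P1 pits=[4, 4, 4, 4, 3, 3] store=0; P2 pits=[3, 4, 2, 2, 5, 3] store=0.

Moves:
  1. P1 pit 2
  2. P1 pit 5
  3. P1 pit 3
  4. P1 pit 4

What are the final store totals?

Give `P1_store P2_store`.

Answer: 4 0

Derivation:
Move 1: P1 pit2 -> P1=[4,4,0,5,4,4](1) P2=[3,4,2,2,5,3](0)
Move 2: P1 pit5 -> P1=[4,4,0,5,4,0](2) P2=[4,5,3,2,5,3](0)
Move 3: P1 pit3 -> P1=[4,4,0,0,5,1](3) P2=[5,6,3,2,5,3](0)
Move 4: P1 pit4 -> P1=[4,4,0,0,0,2](4) P2=[6,7,4,2,5,3](0)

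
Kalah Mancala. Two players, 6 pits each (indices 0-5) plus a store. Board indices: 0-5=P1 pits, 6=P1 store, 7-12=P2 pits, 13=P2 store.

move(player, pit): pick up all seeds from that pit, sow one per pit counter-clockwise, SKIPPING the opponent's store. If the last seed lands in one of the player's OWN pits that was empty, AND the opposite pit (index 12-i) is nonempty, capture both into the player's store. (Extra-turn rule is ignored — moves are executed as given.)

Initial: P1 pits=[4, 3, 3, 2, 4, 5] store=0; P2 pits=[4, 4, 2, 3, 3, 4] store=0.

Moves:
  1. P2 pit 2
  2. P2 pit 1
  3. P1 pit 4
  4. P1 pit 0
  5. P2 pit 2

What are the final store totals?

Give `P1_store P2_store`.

Answer: 3 0

Derivation:
Move 1: P2 pit2 -> P1=[4,3,3,2,4,5](0) P2=[4,4,0,4,4,4](0)
Move 2: P2 pit1 -> P1=[4,3,3,2,4,5](0) P2=[4,0,1,5,5,5](0)
Move 3: P1 pit4 -> P1=[4,3,3,2,0,6](1) P2=[5,1,1,5,5,5](0)
Move 4: P1 pit0 -> P1=[0,4,4,3,0,6](3) P2=[5,0,1,5,5,5](0)
Move 5: P2 pit2 -> P1=[0,4,4,3,0,6](3) P2=[5,0,0,6,5,5](0)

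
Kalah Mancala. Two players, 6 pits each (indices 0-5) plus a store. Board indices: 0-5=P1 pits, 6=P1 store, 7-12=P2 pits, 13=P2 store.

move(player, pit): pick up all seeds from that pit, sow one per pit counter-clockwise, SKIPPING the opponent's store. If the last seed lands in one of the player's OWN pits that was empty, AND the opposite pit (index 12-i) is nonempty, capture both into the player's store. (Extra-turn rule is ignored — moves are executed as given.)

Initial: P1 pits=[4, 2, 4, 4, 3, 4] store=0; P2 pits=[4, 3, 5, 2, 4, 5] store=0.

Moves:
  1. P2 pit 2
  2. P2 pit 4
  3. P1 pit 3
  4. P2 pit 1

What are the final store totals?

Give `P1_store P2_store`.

Answer: 1 6

Derivation:
Move 1: P2 pit2 -> P1=[5,2,4,4,3,4](0) P2=[4,3,0,3,5,6](1)
Move 2: P2 pit4 -> P1=[6,3,5,4,3,4](0) P2=[4,3,0,3,0,7](2)
Move 3: P1 pit3 -> P1=[6,3,5,0,4,5](1) P2=[5,3,0,3,0,7](2)
Move 4: P2 pit1 -> P1=[6,0,5,0,4,5](1) P2=[5,0,1,4,0,7](6)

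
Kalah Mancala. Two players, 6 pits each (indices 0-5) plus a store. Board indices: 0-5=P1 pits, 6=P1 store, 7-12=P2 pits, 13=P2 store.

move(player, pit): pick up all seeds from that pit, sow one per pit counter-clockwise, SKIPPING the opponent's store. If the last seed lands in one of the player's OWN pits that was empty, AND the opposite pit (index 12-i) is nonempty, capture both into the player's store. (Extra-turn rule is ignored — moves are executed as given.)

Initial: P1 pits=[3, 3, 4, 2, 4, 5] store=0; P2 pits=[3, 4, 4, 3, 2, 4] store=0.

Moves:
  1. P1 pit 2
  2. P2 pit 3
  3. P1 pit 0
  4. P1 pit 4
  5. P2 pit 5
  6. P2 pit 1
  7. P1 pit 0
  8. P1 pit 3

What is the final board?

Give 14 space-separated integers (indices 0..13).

Answer: 0 6 2 0 1 8 3 5 1 6 1 4 1 3

Derivation:
Move 1: P1 pit2 -> P1=[3,3,0,3,5,6](1) P2=[3,4,4,3,2,4](0)
Move 2: P2 pit3 -> P1=[3,3,0,3,5,6](1) P2=[3,4,4,0,3,5](1)
Move 3: P1 pit0 -> P1=[0,4,1,4,5,6](1) P2=[3,4,4,0,3,5](1)
Move 4: P1 pit4 -> P1=[0,4,1,4,0,7](2) P2=[4,5,5,0,3,5](1)
Move 5: P2 pit5 -> P1=[1,5,2,5,0,7](2) P2=[4,5,5,0,3,0](2)
Move 6: P2 pit1 -> P1=[1,5,2,5,0,7](2) P2=[4,0,6,1,4,1](3)
Move 7: P1 pit0 -> P1=[0,6,2,5,0,7](2) P2=[4,0,6,1,4,1](3)
Move 8: P1 pit3 -> P1=[0,6,2,0,1,8](3) P2=[5,1,6,1,4,1](3)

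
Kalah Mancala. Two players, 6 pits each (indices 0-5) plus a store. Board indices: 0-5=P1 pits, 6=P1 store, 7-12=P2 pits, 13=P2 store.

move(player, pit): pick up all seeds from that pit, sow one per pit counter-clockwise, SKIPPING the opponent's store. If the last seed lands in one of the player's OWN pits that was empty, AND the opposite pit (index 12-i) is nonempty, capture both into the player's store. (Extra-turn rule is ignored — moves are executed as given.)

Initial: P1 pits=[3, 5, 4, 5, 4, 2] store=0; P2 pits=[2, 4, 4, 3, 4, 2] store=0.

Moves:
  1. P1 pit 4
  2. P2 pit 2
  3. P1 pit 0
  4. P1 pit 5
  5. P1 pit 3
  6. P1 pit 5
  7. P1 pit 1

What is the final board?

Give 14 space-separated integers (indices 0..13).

Move 1: P1 pit4 -> P1=[3,5,4,5,0,3](1) P2=[3,5,4,3,4,2](0)
Move 2: P2 pit2 -> P1=[3,5,4,5,0,3](1) P2=[3,5,0,4,5,3](1)
Move 3: P1 pit0 -> P1=[0,6,5,6,0,3](1) P2=[3,5,0,4,5,3](1)
Move 4: P1 pit5 -> P1=[0,6,5,6,0,0](2) P2=[4,6,0,4,5,3](1)
Move 5: P1 pit3 -> P1=[0,6,5,0,1,1](3) P2=[5,7,1,4,5,3](1)
Move 6: P1 pit5 -> P1=[0,6,5,0,1,0](4) P2=[5,7,1,4,5,3](1)
Move 7: P1 pit1 -> P1=[0,0,6,1,2,1](5) P2=[6,7,1,4,5,3](1)

Answer: 0 0 6 1 2 1 5 6 7 1 4 5 3 1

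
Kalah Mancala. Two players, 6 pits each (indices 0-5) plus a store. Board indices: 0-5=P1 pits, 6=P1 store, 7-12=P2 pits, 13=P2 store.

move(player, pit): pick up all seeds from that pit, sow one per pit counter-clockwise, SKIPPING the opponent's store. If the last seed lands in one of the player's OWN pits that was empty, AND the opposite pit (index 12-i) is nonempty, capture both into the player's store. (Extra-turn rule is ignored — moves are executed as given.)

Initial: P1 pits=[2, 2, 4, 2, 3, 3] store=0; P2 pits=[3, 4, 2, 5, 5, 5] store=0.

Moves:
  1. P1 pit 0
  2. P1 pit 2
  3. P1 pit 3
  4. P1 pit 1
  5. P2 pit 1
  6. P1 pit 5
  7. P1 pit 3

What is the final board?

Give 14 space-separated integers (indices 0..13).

Move 1: P1 pit0 -> P1=[0,3,5,2,3,3](0) P2=[3,4,2,5,5,5](0)
Move 2: P1 pit2 -> P1=[0,3,0,3,4,4](1) P2=[4,4,2,5,5,5](0)
Move 3: P1 pit3 -> P1=[0,3,0,0,5,5](2) P2=[4,4,2,5,5,5](0)
Move 4: P1 pit1 -> P1=[0,0,1,1,6,5](2) P2=[4,4,2,5,5,5](0)
Move 5: P2 pit1 -> P1=[0,0,1,1,6,5](2) P2=[4,0,3,6,6,6](0)
Move 6: P1 pit5 -> P1=[0,0,1,1,6,0](3) P2=[5,1,4,7,6,6](0)
Move 7: P1 pit3 -> P1=[0,0,1,0,7,0](3) P2=[5,1,4,7,6,6](0)

Answer: 0 0 1 0 7 0 3 5 1 4 7 6 6 0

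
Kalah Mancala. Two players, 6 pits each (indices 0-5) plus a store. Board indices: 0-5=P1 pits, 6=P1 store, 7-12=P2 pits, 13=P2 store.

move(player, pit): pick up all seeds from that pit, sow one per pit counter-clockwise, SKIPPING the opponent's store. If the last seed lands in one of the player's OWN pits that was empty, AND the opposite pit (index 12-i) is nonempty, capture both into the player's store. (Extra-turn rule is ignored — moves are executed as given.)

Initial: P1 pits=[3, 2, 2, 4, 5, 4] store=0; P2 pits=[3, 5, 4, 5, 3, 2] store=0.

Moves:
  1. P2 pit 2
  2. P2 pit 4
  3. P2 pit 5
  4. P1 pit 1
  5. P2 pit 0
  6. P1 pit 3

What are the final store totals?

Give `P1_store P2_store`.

Move 1: P2 pit2 -> P1=[3,2,2,4,5,4](0) P2=[3,5,0,6,4,3](1)
Move 2: P2 pit4 -> P1=[4,3,2,4,5,4](0) P2=[3,5,0,6,0,4](2)
Move 3: P2 pit5 -> P1=[5,4,3,4,5,4](0) P2=[3,5,0,6,0,0](3)
Move 4: P1 pit1 -> P1=[5,0,4,5,6,5](0) P2=[3,5,0,6,0,0](3)
Move 5: P2 pit0 -> P1=[5,0,4,5,6,5](0) P2=[0,6,1,7,0,0](3)
Move 6: P1 pit3 -> P1=[5,0,4,0,7,6](1) P2=[1,7,1,7,0,0](3)

Answer: 1 3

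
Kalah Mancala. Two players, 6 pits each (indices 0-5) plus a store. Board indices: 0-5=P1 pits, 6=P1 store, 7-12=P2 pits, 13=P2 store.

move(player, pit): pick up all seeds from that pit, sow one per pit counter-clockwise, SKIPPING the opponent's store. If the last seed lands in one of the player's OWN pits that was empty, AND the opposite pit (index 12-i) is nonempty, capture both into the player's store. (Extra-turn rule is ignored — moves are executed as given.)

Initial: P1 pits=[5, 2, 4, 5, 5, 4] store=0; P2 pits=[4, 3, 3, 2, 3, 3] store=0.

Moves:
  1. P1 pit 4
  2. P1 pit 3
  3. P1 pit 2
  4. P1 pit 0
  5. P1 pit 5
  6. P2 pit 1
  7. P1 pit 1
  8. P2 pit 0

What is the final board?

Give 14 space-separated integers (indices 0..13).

Move 1: P1 pit4 -> P1=[5,2,4,5,0,5](1) P2=[5,4,4,2,3,3](0)
Move 2: P1 pit3 -> P1=[5,2,4,0,1,6](2) P2=[6,5,4,2,3,3](0)
Move 3: P1 pit2 -> P1=[5,2,0,1,2,7](3) P2=[6,5,4,2,3,3](0)
Move 4: P1 pit0 -> P1=[0,3,1,2,3,8](3) P2=[6,5,4,2,3,3](0)
Move 5: P1 pit5 -> P1=[0,3,1,2,3,0](9) P2=[7,6,5,3,4,0](0)
Move 6: P2 pit1 -> P1=[1,3,1,2,3,0](9) P2=[7,0,6,4,5,1](1)
Move 7: P1 pit1 -> P1=[1,0,2,3,4,0](9) P2=[7,0,6,4,5,1](1)
Move 8: P2 pit0 -> P1=[2,0,2,3,4,0](9) P2=[0,1,7,5,6,2](2)

Answer: 2 0 2 3 4 0 9 0 1 7 5 6 2 2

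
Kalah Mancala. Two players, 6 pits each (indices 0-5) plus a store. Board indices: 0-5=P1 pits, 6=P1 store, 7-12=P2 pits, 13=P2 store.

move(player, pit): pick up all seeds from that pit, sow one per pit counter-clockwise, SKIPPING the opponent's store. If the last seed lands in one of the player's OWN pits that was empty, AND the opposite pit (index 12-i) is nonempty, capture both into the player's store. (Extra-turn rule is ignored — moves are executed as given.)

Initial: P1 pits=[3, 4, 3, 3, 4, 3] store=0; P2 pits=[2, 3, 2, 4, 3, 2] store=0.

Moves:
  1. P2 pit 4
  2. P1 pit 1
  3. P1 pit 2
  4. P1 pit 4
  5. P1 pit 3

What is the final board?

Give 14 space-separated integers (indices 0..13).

Answer: 4 0 0 0 1 7 3 4 5 3 5 0 3 1

Derivation:
Move 1: P2 pit4 -> P1=[4,4,3,3,4,3](0) P2=[2,3,2,4,0,3](1)
Move 2: P1 pit1 -> P1=[4,0,4,4,5,4](0) P2=[2,3,2,4,0,3](1)
Move 3: P1 pit2 -> P1=[4,0,0,5,6,5](1) P2=[2,3,2,4,0,3](1)
Move 4: P1 pit4 -> P1=[4,0,0,5,0,6](2) P2=[3,4,3,5,0,3](1)
Move 5: P1 pit3 -> P1=[4,0,0,0,1,7](3) P2=[4,5,3,5,0,3](1)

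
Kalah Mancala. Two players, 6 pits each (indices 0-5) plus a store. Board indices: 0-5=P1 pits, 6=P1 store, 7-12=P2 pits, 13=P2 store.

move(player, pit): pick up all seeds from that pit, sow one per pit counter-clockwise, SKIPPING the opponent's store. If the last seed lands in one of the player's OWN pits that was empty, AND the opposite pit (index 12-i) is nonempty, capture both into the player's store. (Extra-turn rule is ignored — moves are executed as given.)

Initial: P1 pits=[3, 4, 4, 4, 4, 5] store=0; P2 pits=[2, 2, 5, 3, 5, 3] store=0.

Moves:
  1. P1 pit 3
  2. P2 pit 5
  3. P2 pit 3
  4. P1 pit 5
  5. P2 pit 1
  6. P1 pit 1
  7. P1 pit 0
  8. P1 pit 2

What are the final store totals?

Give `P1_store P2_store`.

Answer: 4 2

Derivation:
Move 1: P1 pit3 -> P1=[3,4,4,0,5,6](1) P2=[3,2,5,3,5,3](0)
Move 2: P2 pit5 -> P1=[4,5,4,0,5,6](1) P2=[3,2,5,3,5,0](1)
Move 3: P2 pit3 -> P1=[4,5,4,0,5,6](1) P2=[3,2,5,0,6,1](2)
Move 4: P1 pit5 -> P1=[4,5,4,0,5,0](2) P2=[4,3,6,1,7,1](2)
Move 5: P2 pit1 -> P1=[4,5,4,0,5,0](2) P2=[4,0,7,2,8,1](2)
Move 6: P1 pit1 -> P1=[4,0,5,1,6,1](3) P2=[4,0,7,2,8,1](2)
Move 7: P1 pit0 -> P1=[0,1,6,2,7,1](3) P2=[4,0,7,2,8,1](2)
Move 8: P1 pit2 -> P1=[0,1,0,3,8,2](4) P2=[5,1,7,2,8,1](2)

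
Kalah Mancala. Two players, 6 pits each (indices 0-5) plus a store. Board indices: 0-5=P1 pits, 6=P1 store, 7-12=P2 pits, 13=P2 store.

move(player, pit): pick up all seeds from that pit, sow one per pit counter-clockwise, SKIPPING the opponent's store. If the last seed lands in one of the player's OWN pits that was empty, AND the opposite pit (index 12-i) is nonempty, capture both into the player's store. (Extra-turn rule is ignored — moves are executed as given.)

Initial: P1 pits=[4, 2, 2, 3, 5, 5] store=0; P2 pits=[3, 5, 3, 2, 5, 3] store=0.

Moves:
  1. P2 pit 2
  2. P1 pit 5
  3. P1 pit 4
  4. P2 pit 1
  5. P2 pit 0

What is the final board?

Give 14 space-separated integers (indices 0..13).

Move 1: P2 pit2 -> P1=[4,2,2,3,5,5](0) P2=[3,5,0,3,6,4](0)
Move 2: P1 pit5 -> P1=[4,2,2,3,5,0](1) P2=[4,6,1,4,6,4](0)
Move 3: P1 pit4 -> P1=[4,2,2,3,0,1](2) P2=[5,7,2,4,6,4](0)
Move 4: P2 pit1 -> P1=[5,3,2,3,0,1](2) P2=[5,0,3,5,7,5](1)
Move 5: P2 pit0 -> P1=[5,3,2,3,0,1](2) P2=[0,1,4,6,8,6](1)

Answer: 5 3 2 3 0 1 2 0 1 4 6 8 6 1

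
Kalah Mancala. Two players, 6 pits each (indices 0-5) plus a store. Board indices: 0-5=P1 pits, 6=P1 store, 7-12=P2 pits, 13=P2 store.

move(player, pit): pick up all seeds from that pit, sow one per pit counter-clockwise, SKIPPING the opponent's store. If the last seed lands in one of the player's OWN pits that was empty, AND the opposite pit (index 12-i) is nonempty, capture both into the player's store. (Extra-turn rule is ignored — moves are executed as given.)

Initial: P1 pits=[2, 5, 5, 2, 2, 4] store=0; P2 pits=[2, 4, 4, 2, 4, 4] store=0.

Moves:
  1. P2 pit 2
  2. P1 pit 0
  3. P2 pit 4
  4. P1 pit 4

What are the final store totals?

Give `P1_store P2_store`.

Answer: 1 2

Derivation:
Move 1: P2 pit2 -> P1=[2,5,5,2,2,4](0) P2=[2,4,0,3,5,5](1)
Move 2: P1 pit0 -> P1=[0,6,6,2,2,4](0) P2=[2,4,0,3,5,5](1)
Move 3: P2 pit4 -> P1=[1,7,7,2,2,4](0) P2=[2,4,0,3,0,6](2)
Move 4: P1 pit4 -> P1=[1,7,7,2,0,5](1) P2=[2,4,0,3,0,6](2)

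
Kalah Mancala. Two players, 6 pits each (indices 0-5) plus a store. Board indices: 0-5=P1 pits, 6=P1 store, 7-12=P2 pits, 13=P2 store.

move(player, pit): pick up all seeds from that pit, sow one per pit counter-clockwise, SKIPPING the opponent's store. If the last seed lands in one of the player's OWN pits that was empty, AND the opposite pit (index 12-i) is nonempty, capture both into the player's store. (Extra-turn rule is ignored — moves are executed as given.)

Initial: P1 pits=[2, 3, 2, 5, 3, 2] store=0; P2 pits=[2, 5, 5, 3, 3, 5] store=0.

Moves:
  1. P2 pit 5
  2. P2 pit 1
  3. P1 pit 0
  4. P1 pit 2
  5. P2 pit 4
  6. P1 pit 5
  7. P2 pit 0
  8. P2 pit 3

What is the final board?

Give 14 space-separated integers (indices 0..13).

Answer: 2 7 0 8 4 0 2 0 2 7 0 1 3 4

Derivation:
Move 1: P2 pit5 -> P1=[3,4,3,6,3,2](0) P2=[2,5,5,3,3,0](1)
Move 2: P2 pit1 -> P1=[3,4,3,6,3,2](0) P2=[2,0,6,4,4,1](2)
Move 3: P1 pit0 -> P1=[0,5,4,7,3,2](0) P2=[2,0,6,4,4,1](2)
Move 4: P1 pit2 -> P1=[0,5,0,8,4,3](1) P2=[2,0,6,4,4,1](2)
Move 5: P2 pit4 -> P1=[1,6,0,8,4,3](1) P2=[2,0,6,4,0,2](3)
Move 6: P1 pit5 -> P1=[1,6,0,8,4,0](2) P2=[3,1,6,4,0,2](3)
Move 7: P2 pit0 -> P1=[1,6,0,8,4,0](2) P2=[0,2,7,5,0,2](3)
Move 8: P2 pit3 -> P1=[2,7,0,8,4,0](2) P2=[0,2,7,0,1,3](4)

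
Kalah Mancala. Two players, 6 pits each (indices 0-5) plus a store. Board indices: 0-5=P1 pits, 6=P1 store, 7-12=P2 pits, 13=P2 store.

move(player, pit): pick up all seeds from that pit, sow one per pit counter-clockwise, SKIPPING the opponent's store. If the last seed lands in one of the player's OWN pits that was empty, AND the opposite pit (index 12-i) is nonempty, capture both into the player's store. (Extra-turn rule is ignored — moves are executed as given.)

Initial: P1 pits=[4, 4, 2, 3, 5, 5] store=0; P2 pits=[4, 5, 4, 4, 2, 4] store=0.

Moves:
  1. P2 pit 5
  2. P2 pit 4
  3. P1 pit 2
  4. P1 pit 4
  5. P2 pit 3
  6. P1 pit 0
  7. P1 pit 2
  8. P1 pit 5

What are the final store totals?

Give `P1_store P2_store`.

Answer: 7 3

Derivation:
Move 1: P2 pit5 -> P1=[5,5,3,3,5,5](0) P2=[4,5,4,4,2,0](1)
Move 2: P2 pit4 -> P1=[5,5,3,3,5,5](0) P2=[4,5,4,4,0,1](2)
Move 3: P1 pit2 -> P1=[5,5,0,4,6,6](0) P2=[4,5,4,4,0,1](2)
Move 4: P1 pit4 -> P1=[5,5,0,4,0,7](1) P2=[5,6,5,5,0,1](2)
Move 5: P2 pit3 -> P1=[6,6,0,4,0,7](1) P2=[5,6,5,0,1,2](3)
Move 6: P1 pit0 -> P1=[0,7,1,5,1,8](2) P2=[5,6,5,0,1,2](3)
Move 7: P1 pit2 -> P1=[0,7,0,6,1,8](2) P2=[5,6,5,0,1,2](3)
Move 8: P1 pit5 -> P1=[0,7,0,6,1,0](7) P2=[6,7,6,1,2,0](3)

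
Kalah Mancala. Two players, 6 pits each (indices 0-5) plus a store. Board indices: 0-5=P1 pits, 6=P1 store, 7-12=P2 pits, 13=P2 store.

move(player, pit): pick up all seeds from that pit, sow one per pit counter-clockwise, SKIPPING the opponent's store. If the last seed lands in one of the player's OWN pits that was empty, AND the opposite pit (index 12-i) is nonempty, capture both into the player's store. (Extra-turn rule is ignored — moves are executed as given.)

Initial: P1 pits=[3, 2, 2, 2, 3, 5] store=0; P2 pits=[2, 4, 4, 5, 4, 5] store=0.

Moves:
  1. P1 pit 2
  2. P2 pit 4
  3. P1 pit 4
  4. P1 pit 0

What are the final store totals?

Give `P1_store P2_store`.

Move 1: P1 pit2 -> P1=[3,2,0,3,4,5](0) P2=[2,4,4,5,4,5](0)
Move 2: P2 pit4 -> P1=[4,3,0,3,4,5](0) P2=[2,4,4,5,0,6](1)
Move 3: P1 pit4 -> P1=[4,3,0,3,0,6](1) P2=[3,5,4,5,0,6](1)
Move 4: P1 pit0 -> P1=[0,4,1,4,0,6](7) P2=[3,0,4,5,0,6](1)

Answer: 7 1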